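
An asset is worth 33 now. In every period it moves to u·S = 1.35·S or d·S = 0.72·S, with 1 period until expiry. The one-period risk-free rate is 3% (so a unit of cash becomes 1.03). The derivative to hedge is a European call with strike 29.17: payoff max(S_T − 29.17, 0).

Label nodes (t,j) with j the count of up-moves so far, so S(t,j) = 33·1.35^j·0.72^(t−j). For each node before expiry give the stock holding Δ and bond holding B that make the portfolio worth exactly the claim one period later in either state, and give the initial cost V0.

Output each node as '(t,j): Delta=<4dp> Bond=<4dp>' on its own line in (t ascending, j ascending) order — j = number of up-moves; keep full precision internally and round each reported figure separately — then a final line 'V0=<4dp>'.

Since d<R<u, set p* = (R−d)/(u−d) = 0.4921; price each node as the discounted p*-expectation of its children.
Payoff layer (t=1): V(1,0)=0.0000, V(1,1)=15.3800
(0,0): S=33.0000. Δ = (V_up−V_dn)/(S_up−S_dn) = (15.3800−0.0000)/(44.5500−23.7600) = 0.7398. V = [p*·15.3800 + (1−p*)·0.0000]/1.03 = 7.3475. B = V − Δ·S = -17.0652.
Root portfolio cost Δ·33+B reproduces V0=7.3475.

(0,0): Delta=0.7398 Bond=-17.0652
V0=7.3475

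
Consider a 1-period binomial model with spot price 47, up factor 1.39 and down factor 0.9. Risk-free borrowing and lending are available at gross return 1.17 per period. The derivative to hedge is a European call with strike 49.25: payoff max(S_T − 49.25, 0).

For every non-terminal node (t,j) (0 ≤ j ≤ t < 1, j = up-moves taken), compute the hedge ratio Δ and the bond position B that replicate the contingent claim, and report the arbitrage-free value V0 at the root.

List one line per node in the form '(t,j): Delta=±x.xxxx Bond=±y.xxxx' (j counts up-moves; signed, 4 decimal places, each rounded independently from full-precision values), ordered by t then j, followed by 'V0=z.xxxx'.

(0,0): Delta=0.6982 Bond=-25.2433
V0=7.5730

Risk-neutral probability p* = (R−d)/(u−d) = (1.17−0.9)/(1.39−0.9) = 0.5510.
Terminal values V(1,·): V(1,0)=0.0000, V(1,1)=16.0800
  t=0,j=0: stock 47.0000 → up 65.3300 (V=16.0800), down 42.3000 (V=0.0000). Price 7.5730; hedge Δ=0.6982, bond B=-25.2433.
Each (Δ,B) replicates both successor values, so the strategy is self-financing and V0 is arbitrage-free.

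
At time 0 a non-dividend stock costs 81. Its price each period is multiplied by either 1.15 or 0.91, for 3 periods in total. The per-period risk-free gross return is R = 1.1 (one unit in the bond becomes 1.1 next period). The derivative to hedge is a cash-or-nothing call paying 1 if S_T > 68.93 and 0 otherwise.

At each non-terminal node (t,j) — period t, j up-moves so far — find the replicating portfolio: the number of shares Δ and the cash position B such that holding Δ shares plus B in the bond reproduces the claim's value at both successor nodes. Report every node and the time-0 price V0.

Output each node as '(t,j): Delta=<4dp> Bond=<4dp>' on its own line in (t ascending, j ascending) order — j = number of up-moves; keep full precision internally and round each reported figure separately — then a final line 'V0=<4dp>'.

(0,0): Delta=0.0018 Bond=0.5951
(1,0): Delta=0.0107 Bond=0.0014
(1,1): Delta=0.0000 Bond=0.8264
(2,0): Delta=0.0621 Bond=-3.4470
(2,1): Delta=0.0000 Bond=0.9091
(2,2): Delta=0.0000 Bond=0.9091
V0=0.7445

No-arbitrage ⇒ martingale measure with p* = (R−d)/(u−d) = 0.7917.
At expiry t=3: V(3,0)=0.0000, V(3,1)=1.0000, V(3,2)=1.0000, V(3,3)=1.0000
  t=2,j=0: stock 67.0761 → up 77.1375 (V=1.0000), down 61.0393 (V=0.0000). Price 0.7197; hedge Δ=0.0621, bond B=-3.4470.
  t=2,j=1: stock 84.7665 → up 97.4815 (V=1.0000), down 77.1375 (V=1.0000). Price 0.9091; hedge Δ=0.0000, bond B=0.9091.
  t=2,j=2: stock 107.1225 → up 123.1909 (V=1.0000), down 97.4815 (V=1.0000). Price 0.9091; hedge Δ=0.0000, bond B=0.9091.
  t=1,j=0: stock 73.7100 → up 84.7665 (V=0.9091), down 67.0761 (V=0.7197). Price 0.7906; hedge Δ=0.0107, bond B=0.0014.
  t=1,j=1: stock 93.1500 → up 107.1225 (V=0.9091), down 84.7665 (V=0.9091). Price 0.8264; hedge Δ=0.0000, bond B=0.8264.
  t=0,j=0: stock 81.0000 → up 93.1500 (V=0.8264), down 73.7100 (V=0.7906). Price 0.7445; hedge Δ=0.0018, bond B=0.5951.
Check: Δ(0,0)·S0 + B(0,0) = 0.7445 = V0.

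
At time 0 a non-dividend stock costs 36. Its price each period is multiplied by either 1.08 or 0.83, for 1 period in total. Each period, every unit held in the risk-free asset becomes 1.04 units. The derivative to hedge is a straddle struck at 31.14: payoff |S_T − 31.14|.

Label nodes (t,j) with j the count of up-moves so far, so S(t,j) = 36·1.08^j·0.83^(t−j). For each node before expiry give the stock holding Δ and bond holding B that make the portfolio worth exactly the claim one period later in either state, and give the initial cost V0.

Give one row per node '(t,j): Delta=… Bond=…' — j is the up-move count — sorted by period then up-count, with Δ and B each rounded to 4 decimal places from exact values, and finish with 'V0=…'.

(0,0): Delta=0.7200 Bond=-19.4746
V0=6.4454

Under the risk-neutral measure, an up-move has probability p* = (R−d)/(u−d) = 0.8400 and values discount at R = 1.04.
At expiry t=1: V(1,0)=1.2600, V(1,1)=7.7400
  t=0,j=0: stock 36.0000 → up 38.8800 (V=7.7400), down 29.8800 (V=1.2600). Price 6.4454; hedge Δ=0.7200, bond B=-19.4746.
Each (Δ,B) replicates both successor values, so the strategy is self-financing and V0 is arbitrage-free.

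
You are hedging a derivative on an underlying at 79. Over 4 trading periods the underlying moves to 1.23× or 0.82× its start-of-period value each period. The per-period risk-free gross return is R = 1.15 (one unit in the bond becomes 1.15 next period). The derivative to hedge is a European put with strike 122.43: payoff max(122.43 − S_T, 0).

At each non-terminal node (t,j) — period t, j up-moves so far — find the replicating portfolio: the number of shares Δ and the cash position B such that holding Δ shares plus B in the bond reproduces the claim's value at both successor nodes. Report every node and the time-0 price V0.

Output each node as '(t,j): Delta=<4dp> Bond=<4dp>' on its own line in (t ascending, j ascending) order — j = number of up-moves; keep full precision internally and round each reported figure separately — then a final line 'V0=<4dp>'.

Since d<R<u, set p* = (R−d)/(u−d) = 0.8049; price each node as the discounted p*-expectation of its children.
Payoff layer (t=4): V(4,0)=86.7124, V(4,1)=68.8536, V(4,2)=42.0654, V(4,3)=1.8830, V(4,4)=0.0000
  t=3,j=0: stock 43.5581 → up 53.5764 (V=68.8536), down 35.7176 (V=86.7124). Price 62.9028; hedge Δ=-1.0000, bond B=106.4609.
  t=3,j=1: stock 65.3371 → up 80.3646 (V=42.0654), down 53.5764 (V=68.8536). Price 41.1238; hedge Δ=-1.0000, bond B=106.4609.
  t=3,j=2: stock 98.0057 → up 120.5470 (V=1.8830), down 80.3646 (V=42.0654). Price 8.4552; hedge Δ=-1.0000, bond B=106.4609.
  t=3,j=3: stock 147.0085 → up 180.8204 (V=0.0000), down 120.5470 (V=1.8830). Price 0.3195; hedge Δ=-0.0312, bond B=4.9123.
  t=2,j=0: stock 53.1196 → up 65.3371 (V=41.1238), down 43.5581 (V=62.9028). Price 39.4551; hedge Δ=-1.0000, bond B=92.5747.
  t=2,j=1: stock 79.6794 → up 98.0057 (V=8.4552), down 65.3371 (V=41.1238). Price 12.8953; hedge Δ=-1.0000, bond B=92.5747.
  t=2,j=2: stock 119.5191 → up 147.0085 (V=0.3195), down 98.0057 (V=8.4552). Price 1.6582; hedge Δ=-0.1660, bond B=21.5014.
  t=1,j=0: stock 64.7800 → up 79.6794 (V=12.8953), down 53.1196 (V=39.4551). Price 15.7197; hedge Δ=-1.0000, bond B=80.4997.
  t=1,j=1: stock 97.1700 → up 119.5191 (V=1.6582), down 79.6794 (V=12.8953). Price 3.3485; hedge Δ=-0.2821, bond B=30.7560.
  t=0,j=0: stock 79.0000 → up 97.1700 (V=3.3485), down 64.7800 (V=15.7197). Price 5.0108; hedge Δ=-0.3819, bond B=35.1844.
Root portfolio cost Δ·79+B reproduces V0=5.0108.

(0,0): Delta=-0.3819 Bond=35.1844
(1,0): Delta=-1.0000 Bond=80.4997
(1,1): Delta=-0.2821 Bond=30.7560
(2,0): Delta=-1.0000 Bond=92.5747
(2,1): Delta=-1.0000 Bond=92.5747
(2,2): Delta=-0.1660 Bond=21.5014
(3,0): Delta=-1.0000 Bond=106.4609
(3,1): Delta=-1.0000 Bond=106.4609
(3,2): Delta=-1.0000 Bond=106.4609
(3,3): Delta=-0.0312 Bond=4.9123
V0=5.0108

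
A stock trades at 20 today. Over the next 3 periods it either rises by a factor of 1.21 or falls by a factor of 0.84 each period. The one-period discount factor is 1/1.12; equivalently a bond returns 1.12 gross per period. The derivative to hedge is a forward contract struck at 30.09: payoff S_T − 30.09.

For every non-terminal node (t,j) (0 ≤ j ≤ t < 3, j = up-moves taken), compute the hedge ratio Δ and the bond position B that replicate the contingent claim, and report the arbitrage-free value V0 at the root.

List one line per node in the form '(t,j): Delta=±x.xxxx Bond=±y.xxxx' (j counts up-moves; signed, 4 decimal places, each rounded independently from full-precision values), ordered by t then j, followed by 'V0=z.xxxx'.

No-arbitrage ⇒ martingale measure with p* = (R−d)/(u−d) = 0.7568.
Terminal payoffs: V(3,0)=-18.2359, V(3,1)=-13.0145, V(3,2)=-5.4931, V(3,3)=5.3412
(2,0): S=14.1120. Δ = (V_up−V_dn)/(S_up−S_dn) = (-13.0145−-18.2359)/(17.0755−11.8541) = 1.0000. V = [p*·-13.0145 + (1−p*)·-18.2359]/1.12 = -12.7541. B = V − Δ·S = -26.8661.
(2,1): S=20.3280. Δ = (V_up−V_dn)/(S_up−S_dn) = (-5.4931−-13.0145)/(24.5969−17.0755) = 1.0000. V = [p*·-5.4931 + (1−p*)·-13.0145]/1.12 = -6.5381. B = V − Δ·S = -26.8661.
(2,2): S=29.2820. Δ = (V_up−V_dn)/(S_up−S_dn) = (5.3412−-5.4931)/(35.4312−24.5969) = 1.0000. V = [p*·5.3412 + (1−p*)·-5.4931]/1.12 = 2.4159. B = V − Δ·S = -26.8661.
(1,0): S=16.8000. Δ = (V_up−V_dn)/(S_up−S_dn) = (-6.5381−-12.7541)/(20.3280−14.1120) = 1.0000. V = [p*·-6.5381 + (1−p*)·-12.7541]/1.12 = -7.1876. B = V − Δ·S = -23.9876.
(1,1): S=24.2000. Δ = (V_up−V_dn)/(S_up−S_dn) = (2.4159−-6.5381)/(29.2820−20.3280) = 1.0000. V = [p*·2.4159 + (1−p*)·-6.5381]/1.12 = 0.2124. B = V − Δ·S = -23.9876.
(0,0): S=20.0000. Δ = (V_up−V_dn)/(S_up−S_dn) = (0.2124−-7.1876)/(24.2000−16.8000) = 1.0000. V = [p*·0.2124 + (1−p*)·-7.1876]/1.12 = -1.4175. B = V − Δ·S = -21.4175.
Root portfolio cost Δ·20+B reproduces V0=-1.4175.

(0,0): Delta=1.0000 Bond=-21.4175
(1,0): Delta=1.0000 Bond=-23.9876
(1,1): Delta=1.0000 Bond=-23.9876
(2,0): Delta=1.0000 Bond=-26.8661
(2,1): Delta=1.0000 Bond=-26.8661
(2,2): Delta=1.0000 Bond=-26.8661
V0=-1.4175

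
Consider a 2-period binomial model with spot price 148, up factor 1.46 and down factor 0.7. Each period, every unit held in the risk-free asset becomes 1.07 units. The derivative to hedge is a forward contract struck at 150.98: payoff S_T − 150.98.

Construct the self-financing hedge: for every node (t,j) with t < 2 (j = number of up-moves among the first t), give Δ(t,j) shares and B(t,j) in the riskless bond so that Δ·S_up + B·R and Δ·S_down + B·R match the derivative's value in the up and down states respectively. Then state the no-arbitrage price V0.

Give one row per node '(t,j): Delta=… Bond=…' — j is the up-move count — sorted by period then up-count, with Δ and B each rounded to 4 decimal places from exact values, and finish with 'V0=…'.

(0,0): Delta=1.0000 Bond=-131.8718
(1,0): Delta=1.0000 Bond=-141.1028
(1,1): Delta=1.0000 Bond=-141.1028
V0=16.1282

The replicating-portfolio and risk-neutral prices coincide; use p* = (1.07−0.7)/(1.46−0.7) = 0.4868 for the latter.
Terminal payoffs: V(2,0)=-78.4600, V(2,1)=0.2760, V(2,2)=164.4968
(1,0): S=103.6000. Δ = (V_up−V_dn)/(S_up−S_dn) = (0.2760−-78.4600)/(151.2560−72.5200) = 1.0000. V = [p*·0.2760 + (1−p*)·-78.4600]/1.07 = -37.5028. B = V − Δ·S = -141.1028.
(1,1): S=216.0800. Δ = (V_up−V_dn)/(S_up−S_dn) = (164.4968−0.2760)/(315.4768−151.2560) = 1.0000. V = [p*·164.4968 + (1−p*)·0.2760]/1.07 = 74.9772. B = V − Δ·S = -141.1028.
(0,0): S=148.0000. Δ = (V_up−V_dn)/(S_up−S_dn) = (74.9772−-37.5028)/(216.0800−103.6000) = 1.0000. V = [p*·74.9772 + (1−p*)·-37.5028]/1.07 = 16.1282. B = V − Δ·S = -131.8718.
The time-0 hedge costs 16.1282, which is the no-arbitrage price.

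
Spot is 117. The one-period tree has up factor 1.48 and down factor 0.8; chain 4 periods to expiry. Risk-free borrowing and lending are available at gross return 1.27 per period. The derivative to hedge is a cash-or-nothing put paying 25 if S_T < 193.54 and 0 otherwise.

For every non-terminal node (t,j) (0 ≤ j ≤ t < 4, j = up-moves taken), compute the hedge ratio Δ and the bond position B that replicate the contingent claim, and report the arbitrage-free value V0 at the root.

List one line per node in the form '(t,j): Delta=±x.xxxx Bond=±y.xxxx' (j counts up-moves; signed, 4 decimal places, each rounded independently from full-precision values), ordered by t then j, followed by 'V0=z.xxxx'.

(0,0): Delta=-0.0679 Bond=11.4409
(1,0): Delta=-0.1163 Bond=19.0642
(1,1): Delta=-0.0562 Bond=12.5039
(2,0): Delta=0.0000 Bond=15.5000
(2,1): Delta=-0.1444 Bond=28.1039
(2,2): Delta=-0.0349 Bond=10.4183
(3,0): Delta=0.0000 Bond=19.6850
(3,1): Delta=0.0000 Bond=19.6850
(3,2): Delta=-0.1793 Bond=42.8439
(3,3): Delta=0.0000 Bond=0.0000
V0=3.4970

Risk-neutral probability p* = (R−d)/(u−d) = (1.27−0.8)/(1.48−0.8) = 0.6912.
Payoff layer (t=4): V(4,0)=25.0000, V(4,1)=25.0000, V(4,2)=25.0000, V(4,3)=0.0000, V(4,4)=0.0000
(3,0): S=59.9040. Δ = (V_up−V_dn)/(S_up−S_dn) = (25.0000−25.0000)/(88.6579−47.9232) = 0.0000. V = [p*·25.0000 + (1−p*)·25.0000]/1.27 = 19.6850. B = V − Δ·S = 19.6850.
(3,1): S=110.8224. Δ = (V_up−V_dn)/(S_up−S_dn) = (25.0000−25.0000)/(164.0172−88.6579) = 0.0000. V = [p*·25.0000 + (1−p*)·25.0000]/1.27 = 19.6850. B = V − Δ·S = 19.6850.
(3,2): S=205.0214. Δ = (V_up−V_dn)/(S_up−S_dn) = (0.0000−25.0000)/(303.4317−164.0172) = -0.1793. V = [p*·0.0000 + (1−p*)·25.0000]/1.27 = 6.0792. B = V − Δ·S = 42.8439.
(3,3): S=379.2897. Δ = (V_up−V_dn)/(S_up−S_dn) = (0.0000−0.0000)/(561.3487−303.4317) = 0.0000. V = [p*·0.0000 + (1−p*)·0.0000]/1.27 = 0.0000. B = V − Δ·S = 0.0000.
(2,0): S=74.8800. Δ = (V_up−V_dn)/(S_up−S_dn) = (19.6850−19.6850)/(110.8224−59.9040) = 0.0000. V = [p*·19.6850 + (1−p*)·19.6850]/1.27 = 15.5000. B = V − Δ·S = 15.5000.
(2,1): S=138.5280. Δ = (V_up−V_dn)/(S_up−S_dn) = (6.0792−19.6850)/(205.0214−110.8224) = -0.1444. V = [p*·6.0792 + (1−p*)·19.6850]/1.27 = 8.0953. B = V − Δ·S = 28.1039.
(2,2): S=256.2768. Δ = (V_up−V_dn)/(S_up−S_dn) = (0.0000−6.0792)/(379.2897−205.0214) = -0.0349. V = [p*·0.0000 + (1−p*)·6.0792]/1.27 = 1.4783. B = V − Δ·S = 10.4183.
(1,0): S=93.6000. Δ = (V_up−V_dn)/(S_up−S_dn) = (8.0953−15.5000)/(138.5280−74.8800) = -0.1163. V = [p*·8.0953 + (1−p*)·15.5000]/1.27 = 8.1748. B = V − Δ·S = 19.0642.
(1,1): S=173.1600. Δ = (V_up−V_dn)/(S_up−S_dn) = (1.4783−8.0953)/(256.2768−138.5280) = -0.0562. V = [p*·1.4783 + (1−p*)·8.0953]/1.27 = 2.7730. B = V − Δ·S = 12.5039.
(0,0): S=117.0000. Δ = (V_up−V_dn)/(S_up−S_dn) = (2.7730−8.1748)/(173.1600−93.6000) = -0.0679. V = [p*·2.7730 + (1−p*)·8.1748]/1.27 = 3.4970. B = V − Δ·S = 11.4409.
The time-0 hedge costs 3.4970, which is the no-arbitrage price.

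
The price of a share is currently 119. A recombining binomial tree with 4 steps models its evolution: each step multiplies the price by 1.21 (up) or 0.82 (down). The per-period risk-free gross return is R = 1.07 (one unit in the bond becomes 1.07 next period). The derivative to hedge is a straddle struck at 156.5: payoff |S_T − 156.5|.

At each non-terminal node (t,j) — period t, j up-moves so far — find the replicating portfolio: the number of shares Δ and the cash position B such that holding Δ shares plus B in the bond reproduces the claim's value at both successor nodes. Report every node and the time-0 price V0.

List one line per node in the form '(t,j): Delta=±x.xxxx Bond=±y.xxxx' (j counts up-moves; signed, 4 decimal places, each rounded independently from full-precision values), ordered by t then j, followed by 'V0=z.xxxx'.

Risk-neutral probability p* = (R−d)/(u−d) = (1.07−0.82)/(1.21−0.82) = 0.6410.
Terminal payoffs: V(4,0)=102.6975, V(4,1)=77.1085, V(4,2)=39.3492, V(4,3)=16.3689, V(4,4)=98.5871
Node (3,0) S=65.6128: V=(p*·77.1085+(1−p*)·102.6975)/1.07=80.6489; Δ=(77.1085−102.6975)/(79.3915−53.8025)=-1.0000; B=V−Δ·S=146.2617
Node (3,1) S=96.8189: V=(p*·39.3492+(1−p*)·77.1085)/1.07=49.4428; Δ=(39.3492−77.1085)/(117.1508−79.3915)=-1.0000; B=V−Δ·S=146.2617
Node (3,2) S=142.8669: V=(p*·16.3689+(1−p*)·39.3492)/1.07=23.0077; Δ=(16.3689−39.3492)/(172.8689−117.1508)=-0.4124; B=V−Δ·S=81.9314
Node (3,3) S=210.8158: V=(p*·98.5871+(1−p*)·16.3689)/1.07=64.5541; Δ=(98.5871−16.3689)/(255.0871−172.8689)=1.0000; B=V−Δ·S=-146.2617
Node (2,0) S=80.0156: V=(p*·49.4428+(1−p*)·80.6489)/1.07=56.6776; Δ=(49.4428−80.6489)/(96.8189−65.6128)=-1.0000; B=V−Δ·S=136.6932
Node (2,1) S=118.0718: V=(p*·23.0077+(1−p*)·49.4428)/1.07=30.3712; Δ=(23.0077−49.4428)/(142.8669−96.8189)=-0.5741; B=V−Δ·S=98.1536
Node (2,2) S=174.2279: V=(p*·64.5541+(1−p*)·23.0077)/1.07=46.3925; Δ=(64.5541−23.0077)/(210.8158−142.8669)=0.6114; B=V−Δ·S=-60.1367
Node (1,0) S=97.5800: V=(p*·30.3712+(1−p*)·56.6776)/1.07=37.2098; Δ=(30.3712−56.6776)/(118.0718−80.0156)=-0.6912; B=V−Δ·S=104.6620
Node (1,1) S=143.9900: V=(p*·46.3925+(1−p*)·30.3712)/1.07=37.9825; Δ=(46.3925−30.3712)/(174.2279−118.0718)=0.2853; B=V−Δ·S=-3.0977
Node (0,0) S=119.0000: V=(p*·37.9825+(1−p*)·37.2098)/1.07=35.2385; Δ=(37.9825−37.2098)/(143.9900−97.5800)=0.0166; B=V−Δ·S=33.2573
Check: Δ(0,0)·S0 + B(0,0) = 35.2385 = V0.

(0,0): Delta=0.0166 Bond=33.2573
(1,0): Delta=-0.6912 Bond=104.6620
(1,1): Delta=0.2853 Bond=-3.0977
(2,0): Delta=-1.0000 Bond=136.6932
(2,1): Delta=-0.5741 Bond=98.1536
(2,2): Delta=0.6114 Bond=-60.1367
(3,0): Delta=-1.0000 Bond=146.2617
(3,1): Delta=-1.0000 Bond=146.2617
(3,2): Delta=-0.4124 Bond=81.9314
(3,3): Delta=1.0000 Bond=-146.2617
V0=35.2385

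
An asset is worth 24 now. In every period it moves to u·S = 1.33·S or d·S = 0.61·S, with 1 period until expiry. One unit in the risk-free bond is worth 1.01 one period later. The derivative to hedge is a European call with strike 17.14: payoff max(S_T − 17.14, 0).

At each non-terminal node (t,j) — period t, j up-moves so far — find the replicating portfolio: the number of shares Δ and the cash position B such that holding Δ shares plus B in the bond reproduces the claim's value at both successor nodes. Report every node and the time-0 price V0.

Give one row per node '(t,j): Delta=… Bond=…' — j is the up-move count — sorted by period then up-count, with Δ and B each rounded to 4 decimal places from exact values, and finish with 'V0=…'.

The replicating-portfolio and risk-neutral prices coincide; use p* = (1.01−0.61)/(1.33−0.61) = 0.5556 for the latter.
At expiry t=1: V(1,0)=0.0000, V(1,1)=14.7800
(0,0): S=24.0000. Δ = (V_up−V_dn)/(S_up−S_dn) = (14.7800−0.0000)/(31.9200−14.6400) = 0.8553. V = [p*·14.7800 + (1−p*)·0.0000]/1.01 = 8.1298. B = V − Δ·S = -12.3980.
Each (Δ,B) replicates both successor values, so the strategy is self-financing and V0 is arbitrage-free.

(0,0): Delta=0.8553 Bond=-12.3980
V0=8.1298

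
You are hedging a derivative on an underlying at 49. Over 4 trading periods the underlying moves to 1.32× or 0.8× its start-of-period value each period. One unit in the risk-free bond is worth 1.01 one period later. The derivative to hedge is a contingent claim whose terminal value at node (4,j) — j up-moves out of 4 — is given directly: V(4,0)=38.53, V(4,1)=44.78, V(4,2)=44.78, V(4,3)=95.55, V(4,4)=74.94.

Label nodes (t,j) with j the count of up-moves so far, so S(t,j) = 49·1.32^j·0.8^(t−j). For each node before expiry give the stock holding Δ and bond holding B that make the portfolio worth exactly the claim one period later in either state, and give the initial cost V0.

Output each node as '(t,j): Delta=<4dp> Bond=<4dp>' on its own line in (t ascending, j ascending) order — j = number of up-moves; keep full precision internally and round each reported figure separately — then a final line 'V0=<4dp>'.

(0,0): Delta=0.5628 Bond=23.1290
(1,0): Delta=0.5050 Bond=25.6262
(1,1): Delta=0.6145 Bond=20.0154
(2,0): Delta=0.2262 Bond=34.6258
(2,1): Delta=0.7545 Bond=12.9757
(2,2): Delta=0.4894 Bond=30.9029
(3,0): Delta=0.4791 Bond=28.6283
(3,1): Delta=0.0000 Bond=44.3366
(3,2): Delta=1.4295 Bond=-32.9977
(3,3): Delta=-0.3517 Bond=125.9977
V0=50.7078

Under the risk-neutral measure, an up-move has probability p* = (R−d)/(u−d) = 0.4038 and values discount at R = 1.01.
Terminal values V(4,·): V(4,0)=38.5300, V(4,1)=44.7800, V(4,2)=44.7800, V(4,3)=95.5500, V(4,4)=74.9400
Node (3,0) S=25.0880: V=(p*·44.7800+(1−p*)·38.5300)/1.01=40.6476; Δ=(44.7800−38.5300)/(33.1162−20.0704)=0.4791; B=V−Δ·S=28.6283
Node (3,1) S=41.3952: V=(p*·44.7800+(1−p*)·44.7800)/1.01=44.3366; Δ=(44.7800−44.7800)/(54.6417−33.1162)=0.0000; B=V−Δ·S=44.3366
Node (3,2) S=68.3021: V=(p*·95.5500+(1−p*)·44.7800)/1.01=64.6369; Δ=(95.5500−44.7800)/(90.1587−54.6417)=1.4295; B=V−Δ·S=-32.9977
Node (3,3) S=112.6984: V=(p*·74.9400+(1−p*)·95.5500)/1.01=86.3631; Δ=(74.9400−95.5500)/(148.7619−90.1587)=-0.3517; B=V−Δ·S=125.9977
Node (2,0) S=31.3600: V=(p*·44.3366+(1−p*)·40.6476)/1.01=41.7202; Δ=(44.3366−40.6476)/(41.3952−25.0880)=0.2262; B=V−Δ·S=34.6258
Node (2,1) S=51.7440: V=(p*·64.6369+(1−p*)·44.3366)/1.01=52.0147; Δ=(64.6369−44.3366)/(68.3021−41.3952)=0.7545; B=V−Δ·S=12.9757
Node (2,2) S=85.3776: V=(p*·86.3631+(1−p*)·64.6369)/1.01=72.6841; Δ=(86.3631−64.6369)/(112.6984−68.3021)=0.4894; B=V−Δ·S=30.9029
Node (1,0) S=39.2000: V=(p*·52.0147+(1−p*)·41.7202)/1.01=45.4233; Δ=(52.0147−41.7202)/(51.7440−31.3600)=0.5050; B=V−Δ·S=25.6262
Node (1,1) S=64.6800: V=(p*·72.6841+(1−p*)·52.0147)/1.01=59.7643; Δ=(72.6841−52.0147)/(85.3776−51.7440)=0.6145; B=V−Δ·S=20.0154
Node (0,0) S=49.0000: V=(p*·59.7643+(1−p*)·45.4233)/1.01=50.7078; Δ=(59.7643−45.4233)/(64.6800−39.2000)=0.5628; B=V−Δ·S=23.1290
Check: Δ(0,0)·S0 + B(0,0) = 50.7078 = V0.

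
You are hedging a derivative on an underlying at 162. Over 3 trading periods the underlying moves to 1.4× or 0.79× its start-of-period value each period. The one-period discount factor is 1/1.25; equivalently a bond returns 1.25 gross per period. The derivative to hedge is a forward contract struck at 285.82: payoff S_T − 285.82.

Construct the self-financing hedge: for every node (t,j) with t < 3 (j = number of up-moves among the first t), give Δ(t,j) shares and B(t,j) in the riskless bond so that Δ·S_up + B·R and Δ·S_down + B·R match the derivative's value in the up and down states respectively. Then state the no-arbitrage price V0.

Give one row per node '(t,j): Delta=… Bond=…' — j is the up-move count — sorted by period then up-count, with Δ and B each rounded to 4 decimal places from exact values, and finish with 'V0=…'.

Under the risk-neutral measure, an up-move has probability p* = (R−d)/(u−d) = 0.7541 and values discount at R = 1.25.
Terminal payoffs: V(3,0)=-205.9477, V(3,1)=-144.2741, V(3,2)=-34.9792, V(3,3)=158.7080
  t=2,j=0: stock 101.1042 → up 141.5459 (V=-144.2741), down 79.8723 (V=-205.9477). Price -127.5518; hedge Δ=1.0000, bond B=-228.6560.
  t=2,j=1: stock 179.1720 → up 250.8408 (V=-34.9792), down 141.5459 (V=-144.2741). Price -49.4840; hedge Δ=1.0000, bond B=-228.6560.
  t=2,j=2: stock 317.5200 → up 444.5280 (V=158.7080), down 250.8408 (V=-34.9792). Price 88.8640; hedge Δ=1.0000, bond B=-228.6560.
  t=1,j=0: stock 127.9800 → up 179.1720 (V=-49.4840), down 101.1042 (V=-127.5518). Price -54.9448; hedge Δ=1.0000, bond B=-182.9248.
  t=1,j=1: stock 226.8000 → up 317.5200 (V=88.8640), down 179.1720 (V=-49.4840). Price 43.8752; hedge Δ=1.0000, bond B=-182.9248.
  t=0,j=0: stock 162.0000 → up 226.8000 (V=43.8752), down 127.9800 (V=-54.9448). Price 15.6602; hedge Δ=1.0000, bond B=-146.3398.
The time-0 hedge costs 15.6602, which is the no-arbitrage price.

(0,0): Delta=1.0000 Bond=-146.3398
(1,0): Delta=1.0000 Bond=-182.9248
(1,1): Delta=1.0000 Bond=-182.9248
(2,0): Delta=1.0000 Bond=-228.6560
(2,1): Delta=1.0000 Bond=-228.6560
(2,2): Delta=1.0000 Bond=-228.6560
V0=15.6602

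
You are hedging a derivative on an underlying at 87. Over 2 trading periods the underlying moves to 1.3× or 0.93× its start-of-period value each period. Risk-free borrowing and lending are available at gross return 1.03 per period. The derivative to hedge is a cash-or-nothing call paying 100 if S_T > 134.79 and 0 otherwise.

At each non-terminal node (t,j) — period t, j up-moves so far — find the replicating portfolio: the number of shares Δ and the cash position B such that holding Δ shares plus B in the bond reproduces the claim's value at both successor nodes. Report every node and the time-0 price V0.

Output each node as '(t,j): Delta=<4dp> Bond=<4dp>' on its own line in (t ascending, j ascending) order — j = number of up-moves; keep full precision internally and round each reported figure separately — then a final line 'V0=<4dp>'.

(0,0): Delta=0.8152 Bond=-64.0332
(1,0): Delta=0.0000 Bond=0.0000
(1,1): Delta=2.3897 Bond=-244.0304
V0=6.8853

Risk-neutral probability p* = (R−d)/(u−d) = (1.03−0.93)/(1.3−0.93) = 0.2703.
At expiry t=2: V(2,0)=0.0000, V(2,1)=0.0000, V(2,2)=100.0000
  t=1,j=0: stock 80.9100 → up 105.1830 (V=0.0000), down 75.2463 (V=0.0000). Price 0.0000; hedge Δ=0.0000, bond B=0.0000.
  t=1,j=1: stock 113.1000 → up 147.0300 (V=100.0000), down 105.1830 (V=0.0000). Price 26.2398; hedge Δ=2.3897, bond B=-244.0304.
  t=0,j=0: stock 87.0000 → up 113.1000 (V=26.2398), down 80.9100 (V=0.0000). Price 6.8853; hedge Δ=0.8152, bond B=-64.0332.
Each (Δ,B) replicates both successor values, so the strategy is self-financing and V0 is arbitrage-free.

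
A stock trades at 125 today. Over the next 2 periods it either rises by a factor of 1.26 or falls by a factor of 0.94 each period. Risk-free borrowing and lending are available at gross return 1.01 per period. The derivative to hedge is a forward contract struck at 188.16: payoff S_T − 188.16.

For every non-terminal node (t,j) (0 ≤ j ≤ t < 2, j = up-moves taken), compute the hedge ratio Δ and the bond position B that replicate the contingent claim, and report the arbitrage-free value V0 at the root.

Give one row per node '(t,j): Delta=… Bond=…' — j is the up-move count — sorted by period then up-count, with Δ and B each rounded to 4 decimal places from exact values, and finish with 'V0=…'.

(0,0): Delta=1.0000 Bond=-184.4525
(1,0): Delta=1.0000 Bond=-186.2970
(1,1): Delta=1.0000 Bond=-186.2970
V0=-59.4525

Since d<R<u, set p* = (R−d)/(u−d) = 0.2188; price each node as the discounted p*-expectation of its children.
At expiry t=2: V(2,0)=-77.7100, V(2,1)=-40.1100, V(2,2)=10.2900
  t=1,j=0: stock 117.5000 → up 148.0500 (V=-40.1100), down 110.4500 (V=-77.7100). Price -68.7970; hedge Δ=1.0000, bond B=-186.2970.
  t=1,j=1: stock 157.5000 → up 198.4500 (V=10.2900), down 148.0500 (V=-40.1100). Price -28.7970; hedge Δ=1.0000, bond B=-186.2970.
  t=0,j=0: stock 125.0000 → up 157.5000 (V=-28.7970), down 117.5000 (V=-68.7970). Price -59.4525; hedge Δ=1.0000, bond B=-184.4525.
Root portfolio cost Δ·125+B reproduces V0=-59.4525.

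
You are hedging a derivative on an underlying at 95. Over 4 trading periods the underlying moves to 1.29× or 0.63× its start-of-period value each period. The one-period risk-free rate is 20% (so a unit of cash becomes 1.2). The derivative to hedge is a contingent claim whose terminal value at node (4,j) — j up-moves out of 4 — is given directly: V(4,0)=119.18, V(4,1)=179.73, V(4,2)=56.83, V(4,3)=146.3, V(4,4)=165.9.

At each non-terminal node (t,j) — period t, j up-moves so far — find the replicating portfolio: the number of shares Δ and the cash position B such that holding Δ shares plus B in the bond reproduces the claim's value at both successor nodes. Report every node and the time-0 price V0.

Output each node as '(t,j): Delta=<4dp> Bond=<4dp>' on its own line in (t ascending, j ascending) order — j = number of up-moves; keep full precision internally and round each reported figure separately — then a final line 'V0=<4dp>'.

(0,0): Delta=0.3153 Bond=42.4079
(1,0): Delta=0.6841 Bond=28.8162
(1,1): Delta=0.2868 Bond=54.3747
(2,0): Delta=-3.2778 Bond=183.9639
(2,1): Delta=0.9896 Bond=10.9924
(2,2): Delta=0.2326 Bond=73.8165
(3,0): Delta=3.8621 Bond=51.1519
(3,1): Delta=-3.8284 Bond=247.5364
(3,2): Delta=1.3611 Bond=-23.8110
(3,3): Delta=0.1456 Bond=106.3258
V0=72.3582

Risk-neutral probability p* = (R−d)/(u−d) = (1.2−0.63)/(1.29−0.63) = 0.8636.
At expiry t=4: V(4,0)=119.1800, V(4,1)=179.7300, V(4,2)=56.8300, V(4,3)=146.3000, V(4,4)=165.9000
Node (3,0) S=23.7545: V=(p*·179.7300+(1−p*)·119.1800)/1.2=142.8943; Δ=(179.7300−119.1800)/(30.6433−14.9653)=3.8621; B=V−Δ·S=51.1519
Node (3,1) S=48.6401: V=(p*·56.8300+(1−p*)·179.7300)/1.2=61.3242; Δ=(56.8300−179.7300)/(62.7457−30.6433)=-3.8284; B=V−Δ·S=247.5364
Node (3,2) S=99.5964: V=(p*·146.3000+(1−p*)·56.8300)/1.2=111.7496; Δ=(146.3000−56.8300)/(128.4793−62.7457)=1.3611; B=V−Δ·S=-23.8110
Node (3,3) S=203.9355: V=(p*·165.9000+(1−p*)·146.3000)/1.2=136.0227; Δ=(165.9000−146.3000)/(263.0767−128.4793)=0.1456; B=V−Δ·S=106.3258
Node (2,0) S=37.7055: V=(p*·61.3242+(1−p*)·142.8943)/1.2=60.3729; Δ=(61.3242−142.8943)/(48.6401−23.7545)=-3.2778; B=V−Δ·S=183.9639
Node (2,1) S=77.2065: V=(p*·111.7496+(1−p*)·61.3242)/1.2=87.3945; Δ=(111.7496−61.3242)/(99.5964−48.6401)=0.9896; B=V−Δ·S=10.9924
Node (2,2) S=158.0895: V=(p*·136.0227+(1−p*)·111.7496)/1.2=110.5940; Δ=(136.0227−111.7496)/(203.9355−99.5964)=0.2326; B=V−Δ·S=73.8165
Node (1,0) S=59.8500: V=(p*·87.3945+(1−p*)·60.3729)/1.2=69.7581; Δ=(87.3945−60.3729)/(77.2065−37.7055)=0.6841; B=V−Δ·S=28.8162
Node (1,1) S=122.5500: V=(p*·110.5940+(1−p*)·87.3945)/1.2=89.5253; Δ=(110.5940−87.3945)/(158.0895−77.2065)=0.2868; B=V−Δ·S=54.3747
Node (0,0) S=95.0000: V=(p*·89.5253+(1−p*)·69.7581)/1.2=72.3582; Δ=(89.5253−69.7581)/(122.5500−59.8500)=0.3153; B=V−Δ·S=42.4079
Check: Δ(0,0)·S0 + B(0,0) = 72.3582 = V0.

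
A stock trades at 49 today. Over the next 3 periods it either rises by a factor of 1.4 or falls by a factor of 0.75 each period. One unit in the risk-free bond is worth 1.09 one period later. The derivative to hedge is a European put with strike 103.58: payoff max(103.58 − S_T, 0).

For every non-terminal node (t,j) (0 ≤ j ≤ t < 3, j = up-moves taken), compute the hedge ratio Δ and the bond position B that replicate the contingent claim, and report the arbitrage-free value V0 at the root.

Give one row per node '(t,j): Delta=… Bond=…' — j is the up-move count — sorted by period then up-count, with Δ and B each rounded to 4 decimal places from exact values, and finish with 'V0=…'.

Risk-neutral probability p* = (R−d)/(u−d) = (1.09−0.75)/(1.4−0.75) = 0.5231.
Terminal payoffs: V(3,0)=82.9081, V(3,1)=64.9925, V(3,2)=31.5500, V(3,3)=0.0000
  t=2,j=0: stock 27.5625 → up 38.5875 (V=64.9925), down 20.6719 (V=82.9081). Price 67.4650; hedge Δ=-1.0000, bond B=95.0275.
  t=2,j=1: stock 51.4500 → up 72.0300 (V=31.5500), down 38.5875 (V=64.9925). Price 43.5775; hedge Δ=-1.0000, bond B=95.0275.
  t=2,j=2: stock 96.0400 → up 134.4560 (V=0.0000), down 72.0300 (V=31.5500). Price 13.8045; hedge Δ=-0.5054, bond B=62.3430.
  t=1,j=0: stock 36.7500 → up 51.4500 (V=43.5775), down 27.5625 (V=67.4650). Price 50.4312; hedge Δ=-1.0000, bond B=87.1812.
  t=1,j=1: stock 68.6000 → up 96.0400 (V=13.8045), down 51.4500 (V=43.5775). Price 25.6917; hedge Δ=-0.6677, bond B=71.4963.
  t=0,j=0: stock 49.0000 → up 68.6000 (V=25.6917), down 36.7500 (V=50.4312). Price 34.3950; hedge Δ=-0.7768, bond B=72.4558.
Check: Δ(0,0)·S0 + B(0,0) = 34.3950 = V0.

(0,0): Delta=-0.7768 Bond=72.4558
(1,0): Delta=-1.0000 Bond=87.1812
(1,1): Delta=-0.6677 Bond=71.4963
(2,0): Delta=-1.0000 Bond=95.0275
(2,1): Delta=-1.0000 Bond=95.0275
(2,2): Delta=-0.5054 Bond=62.3430
V0=34.3950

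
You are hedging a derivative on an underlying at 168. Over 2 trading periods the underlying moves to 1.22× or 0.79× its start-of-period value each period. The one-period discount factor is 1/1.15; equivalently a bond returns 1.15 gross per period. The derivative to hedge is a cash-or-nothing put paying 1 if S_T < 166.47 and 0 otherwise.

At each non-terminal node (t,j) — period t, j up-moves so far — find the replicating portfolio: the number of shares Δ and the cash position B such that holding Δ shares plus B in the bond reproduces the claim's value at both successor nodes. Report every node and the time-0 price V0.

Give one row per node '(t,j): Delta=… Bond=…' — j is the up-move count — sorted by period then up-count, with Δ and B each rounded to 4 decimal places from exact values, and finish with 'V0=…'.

(0,0): Delta=-0.0101 Bond=1.9192
(1,0): Delta=0.0000 Bond=0.8696
(1,1): Delta=-0.0113 Bond=2.4671
V0=0.2261

Under the risk-neutral measure, an up-move has probability p* = (R−d)/(u−d) = 0.8372 and values discount at R = 1.15.
At expiry t=2: V(2,0)=1.0000, V(2,1)=1.0000, V(2,2)=0.0000
  t=1,j=0: stock 132.7200 → up 161.9184 (V=1.0000), down 104.8488 (V=1.0000). Price 0.8696; hedge Δ=0.0000, bond B=0.8696.
  t=1,j=1: stock 204.9600 → up 250.0512 (V=0.0000), down 161.9184 (V=1.0000). Price 0.1416; hedge Δ=-0.0113, bond B=2.4671.
  t=0,j=0: stock 168.0000 → up 204.9600 (V=0.1416), down 132.7200 (V=0.8696). Price 0.2261; hedge Δ=-0.0101, bond B=1.9192.
Root portfolio cost Δ·168+B reproduces V0=0.2261.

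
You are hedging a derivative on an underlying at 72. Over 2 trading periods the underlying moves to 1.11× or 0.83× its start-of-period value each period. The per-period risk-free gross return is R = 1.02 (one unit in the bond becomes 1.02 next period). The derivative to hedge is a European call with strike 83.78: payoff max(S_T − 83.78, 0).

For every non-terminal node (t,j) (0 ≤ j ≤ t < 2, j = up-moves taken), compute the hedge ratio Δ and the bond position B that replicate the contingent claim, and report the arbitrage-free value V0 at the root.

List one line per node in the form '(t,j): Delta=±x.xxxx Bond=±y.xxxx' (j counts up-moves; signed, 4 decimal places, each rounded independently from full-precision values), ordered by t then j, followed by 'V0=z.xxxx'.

The replicating-portfolio and risk-neutral prices coincide; use p* = (1.02−0.83)/(1.11−0.83) = 0.6786 for the latter.
At expiry t=2: V(2,0)=0.0000, V(2,1)=0.0000, V(2,2)=4.9312
(1,0): S=59.7600. Δ = (V_up−V_dn)/(S_up−S_dn) = (0.0000−0.0000)/(66.3336−49.6008) = 0.0000. V = [p*·0.0000 + (1−p*)·0.0000]/1.02 = 0.0000. B = V − Δ·S = 0.0000.
(1,1): S=79.9200. Δ = (V_up−V_dn)/(S_up−S_dn) = (4.9312−0.0000)/(88.7112−66.3336) = 0.2204. V = [p*·4.9312 + (1−p*)·0.0000]/1.02 = 3.2806. B = V − Δ·S = -14.3309.
(0,0): S=72.0000. Δ = (V_up−V_dn)/(S_up−S_dn) = (3.2806−0.0000)/(79.9200−59.7600) = 0.1627. V = [p*·3.2806 + (1−p*)·0.0000]/1.02 = 2.1824. B = V − Δ·S = -9.5338.
Root portfolio cost Δ·72+B reproduces V0=2.1824.

(0,0): Delta=0.1627 Bond=-9.5338
(1,0): Delta=0.0000 Bond=0.0000
(1,1): Delta=0.2204 Bond=-14.3309
V0=2.1824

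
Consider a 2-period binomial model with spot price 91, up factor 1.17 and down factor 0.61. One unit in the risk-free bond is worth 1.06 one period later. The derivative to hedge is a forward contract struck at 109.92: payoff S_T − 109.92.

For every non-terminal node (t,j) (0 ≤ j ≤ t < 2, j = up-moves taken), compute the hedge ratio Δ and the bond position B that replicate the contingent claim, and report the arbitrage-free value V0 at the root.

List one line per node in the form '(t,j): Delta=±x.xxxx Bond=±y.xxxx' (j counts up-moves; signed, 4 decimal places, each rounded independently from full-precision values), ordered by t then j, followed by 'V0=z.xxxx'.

(0,0): Delta=1.0000 Bond=-97.8284
(1,0): Delta=1.0000 Bond=-103.6981
(1,1): Delta=1.0000 Bond=-103.6981
V0=-6.8284

Since d<R<u, set p* = (R−d)/(u−d) = 0.8036; price each node as the discounted p*-expectation of its children.
At expiry t=2: V(2,0)=-76.0589, V(2,1)=-44.9733, V(2,2)=14.6499
  t=1,j=0: stock 55.5100 → up 64.9467 (V=-44.9733), down 33.8611 (V=-76.0589). Price -48.1881; hedge Δ=1.0000, bond B=-103.6981.
  t=1,j=1: stock 106.4700 → up 124.5699 (V=14.6499), down 64.9467 (V=-44.9733). Price 2.7719; hedge Δ=1.0000, bond B=-103.6981.
  t=0,j=0: stock 91.0000 → up 106.4700 (V=2.7719), down 55.5100 (V=-48.1881). Price -6.8284; hedge Δ=1.0000, bond B=-97.8284.
Self-financing check: at every node Δ·S+B equals the discounted successor values.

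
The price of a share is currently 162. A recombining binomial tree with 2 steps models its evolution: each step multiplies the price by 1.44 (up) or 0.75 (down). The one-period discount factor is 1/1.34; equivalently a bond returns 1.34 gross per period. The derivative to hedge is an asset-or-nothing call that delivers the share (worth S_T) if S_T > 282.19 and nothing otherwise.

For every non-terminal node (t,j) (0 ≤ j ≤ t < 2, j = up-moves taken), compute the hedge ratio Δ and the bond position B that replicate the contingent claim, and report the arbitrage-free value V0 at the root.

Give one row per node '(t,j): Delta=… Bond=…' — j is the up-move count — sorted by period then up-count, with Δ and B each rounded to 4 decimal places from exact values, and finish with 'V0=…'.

Since d<R<u, set p* = (R−d)/(u−d) = 0.8551; price each node as the discounted p*-expectation of its children.
Payoff layer (t=2): V(2,0)=0.0000, V(2,1)=0.0000, V(2,2)=335.9232
  t=1,j=0: stock 121.5000 → up 174.9600 (V=0.0000), down 91.1250 (V=0.0000). Price 0.0000; hedge Δ=0.0000, bond B=0.0000.
  t=1,j=1: stock 233.2800 → up 335.9232 (V=335.9232), down 174.9600 (V=0.0000). Price 214.3572; hedge Δ=2.0870, bond B=-272.4880.
  t=0,j=0: stock 162.0000 → up 233.2800 (V=214.3572), down 121.5000 (V=0.0000). Price 136.7843; hedge Δ=1.9177, bond B=-173.8783.
Each (Δ,B) replicates both successor values, so the strategy is self-financing and V0 is arbitrage-free.

(0,0): Delta=1.9177 Bond=-173.8783
(1,0): Delta=0.0000 Bond=0.0000
(1,1): Delta=2.0870 Bond=-272.4880
V0=136.7843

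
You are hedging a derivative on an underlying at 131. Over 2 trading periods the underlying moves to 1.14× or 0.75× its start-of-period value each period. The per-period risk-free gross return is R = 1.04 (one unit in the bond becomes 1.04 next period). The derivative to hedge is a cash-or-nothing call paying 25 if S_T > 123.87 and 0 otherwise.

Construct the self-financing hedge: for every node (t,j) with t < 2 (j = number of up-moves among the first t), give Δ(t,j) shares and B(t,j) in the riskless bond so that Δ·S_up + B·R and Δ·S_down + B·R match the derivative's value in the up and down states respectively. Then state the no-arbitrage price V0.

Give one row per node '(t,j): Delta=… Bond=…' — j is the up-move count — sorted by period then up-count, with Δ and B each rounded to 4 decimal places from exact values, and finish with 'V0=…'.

(0,0): Delta=0.3499 Bond=-33.0524
(1,0): Delta=0.0000 Bond=0.0000
(1,1): Delta=0.4292 Bond=-46.2278
V0=12.7803

No-arbitrage ⇒ martingale measure with p* = (R−d)/(u−d) = 0.7436.
Payoff layer (t=2): V(2,0)=0.0000, V(2,1)=0.0000, V(2,2)=25.0000
  t=1,j=0: stock 98.2500 → up 112.0050 (V=0.0000), down 73.6875 (V=0.0000). Price 0.0000; hedge Δ=0.0000, bond B=0.0000.
  t=1,j=1: stock 149.3400 → up 170.2476 (V=25.0000), down 112.0050 (V=0.0000). Price 17.8748; hedge Δ=0.4292, bond B=-46.2278.
  t=0,j=0: stock 131.0000 → up 149.3400 (V=17.8748), down 98.2500 (V=0.0000). Price 12.7803; hedge Δ=0.3499, bond B=-33.0524.
Each (Δ,B) replicates both successor values, so the strategy is self-financing and V0 is arbitrage-free.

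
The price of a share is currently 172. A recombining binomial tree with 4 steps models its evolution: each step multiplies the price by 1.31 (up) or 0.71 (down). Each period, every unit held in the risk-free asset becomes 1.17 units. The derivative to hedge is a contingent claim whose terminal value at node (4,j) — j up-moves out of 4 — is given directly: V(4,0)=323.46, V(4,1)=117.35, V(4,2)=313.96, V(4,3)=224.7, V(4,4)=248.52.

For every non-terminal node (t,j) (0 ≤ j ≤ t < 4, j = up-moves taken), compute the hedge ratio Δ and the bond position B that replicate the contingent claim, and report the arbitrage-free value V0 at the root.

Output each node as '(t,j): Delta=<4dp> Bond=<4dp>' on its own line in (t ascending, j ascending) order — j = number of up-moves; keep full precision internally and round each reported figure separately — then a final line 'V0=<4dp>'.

Risk-neutral probability p* = (R−d)/(u−d) = (1.17−0.71)/(1.31−0.71) = 0.7667.
At expiry t=4: V(4,0)=323.4600, V(4,1)=117.3500, V(4,2)=313.9600, V(4,3)=224.7000, V(4,4)=248.5200
Node (3,0) S=61.5607: V=(p*·117.3500+(1−p*)·323.4600)/1.17=141.4037; Δ=(117.3500−323.4600)/(80.6445−43.7081)=-5.5801; B=V−Δ·S=484.9204
Node (3,1) S=113.5838: V=(p*·313.9600+(1−p*)·117.3500)/1.17=229.1319; Δ=(313.9600−117.3500)/(148.7948−80.6445)=2.8849; B=V−Δ·S=-98.5514
Node (3,2) S=209.5701: V=(p*·224.7000+(1−p*)·313.9600)/1.17=209.8524; Δ=(224.7000−313.9600)/(274.5369−148.7948)=-0.7099; B=V−Δ·S=358.6191
Node (3,3) S=386.6717: V=(p*·248.5200+(1−p*)·224.7000)/1.17=207.6598; Δ=(248.5200−224.7000)/(506.5399−274.5369)=0.1027; B=V−Δ·S=167.9598
Node (2,0) S=86.7052: V=(p*·229.1319+(1−p*)·141.4037)/1.17=178.3436; Δ=(229.1319−141.4037)/(113.5838−61.5607)=1.6863; B=V−Δ·S=32.1299
Node (2,1) S=159.9772: V=(p*·209.8524+(1−p*)·229.1319)/1.17=183.2060; Δ=(209.8524−229.1319)/(209.5701−113.5838)=-0.2009; B=V−Δ·S=215.3384
Node (2,2) S=295.1692: V=(p*·207.6598+(1−p*)·209.8524)/1.17=177.9243; Δ=(207.6598−209.8524)/(386.6717−209.5701)=-0.0124; B=V−Δ·S=181.5786
Node (1,0) S=122.1200: V=(p*·183.2060+(1−p*)·178.3436)/1.17=155.6166; Δ=(183.2060−178.3436)/(159.9772−86.7052)=0.0664; B=V−Δ·S=147.5126
Node (1,1) S=225.3200: V=(p*·177.9243+(1−p*)·183.2060)/1.17=153.1254; Δ=(177.9243−183.2060)/(295.1692−159.9772)=-0.0391; B=V−Δ·S=161.9281
Node (0,0) S=172.0000: V=(p*·153.1254+(1−p*)·155.6166)/1.17=131.3732; Δ=(153.1254−155.6166)/(225.3200−122.1200)=-0.0241; B=V−Δ·S=135.5252
Root portfolio cost Δ·172+B reproduces V0=131.3732.

(0,0): Delta=-0.0241 Bond=135.5252
(1,0): Delta=0.0664 Bond=147.5126
(1,1): Delta=-0.0391 Bond=161.9281
(2,0): Delta=1.6863 Bond=32.1299
(2,1): Delta=-0.2009 Bond=215.3384
(2,2): Delta=-0.0124 Bond=181.5786
(3,0): Delta=-5.5801 Bond=484.9204
(3,1): Delta=2.8849 Bond=-98.5514
(3,2): Delta=-0.7099 Bond=358.6191
(3,3): Delta=0.1027 Bond=167.9598
V0=131.3732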